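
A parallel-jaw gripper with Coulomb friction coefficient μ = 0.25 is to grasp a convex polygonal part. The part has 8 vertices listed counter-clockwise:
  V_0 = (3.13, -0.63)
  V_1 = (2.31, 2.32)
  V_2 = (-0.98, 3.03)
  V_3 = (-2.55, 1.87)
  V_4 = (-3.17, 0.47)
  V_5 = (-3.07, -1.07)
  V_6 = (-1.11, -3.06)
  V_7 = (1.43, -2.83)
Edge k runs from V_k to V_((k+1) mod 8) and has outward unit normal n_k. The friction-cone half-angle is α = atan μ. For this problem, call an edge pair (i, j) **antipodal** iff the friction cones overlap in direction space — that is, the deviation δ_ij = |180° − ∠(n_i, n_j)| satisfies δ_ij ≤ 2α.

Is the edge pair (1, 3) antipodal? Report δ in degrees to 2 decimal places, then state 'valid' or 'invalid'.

δ = 101.71°, invalid

α = atan 0.25 = 14.04°;  2α = 28.07°
edge 1: e_1 = (-3.29, +0.71);  n_1 = (+0.2109, +0.9775)
edge 3: e_3 = (-0.62, -1.40);  n_3 = (-0.9143, +0.4049)
∠(n_1, n_3) = 78.29°
δ = |180° − 78.29°| = 101.71°
101.71° > 2α = 28.07°  →  invalid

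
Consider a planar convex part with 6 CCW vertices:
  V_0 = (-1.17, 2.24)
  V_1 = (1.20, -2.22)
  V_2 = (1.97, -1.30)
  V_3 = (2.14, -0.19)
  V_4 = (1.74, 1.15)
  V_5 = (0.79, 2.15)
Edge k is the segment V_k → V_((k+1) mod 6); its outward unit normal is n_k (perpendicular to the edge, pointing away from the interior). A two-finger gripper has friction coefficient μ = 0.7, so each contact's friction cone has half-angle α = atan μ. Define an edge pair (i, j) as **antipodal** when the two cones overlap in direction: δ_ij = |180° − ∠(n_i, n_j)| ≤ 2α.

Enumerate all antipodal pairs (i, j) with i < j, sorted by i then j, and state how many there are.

α = atan 0.7 = 34.99°;  2α = 69.98°
n_0 = (-0.8831, -0.4693)
n_1 = (+0.7669, -0.6418)
n_2 = (+0.9885, -0.1514)
n_3 = (+0.9582, +0.2860)
n_4 = (+0.7250, +0.6887)
n_5 = (+0.0459, +0.9989)
  (0,1): δ = 67.91°  ✓
  (0,2): δ = 36.69°  ✓
  (0,3): δ = 11.36°  ✓
  (0,4): δ = 15.55°  ✓
  (0,5): δ = 59.39°  ✓
  (1,2): δ = 148.78°  ·
  (1,3): δ = 123.45°  ·
  (1,4): δ = 96.54°  ·
  (1,5): δ = 52.70°  ✓
  (2,3): δ = 154.67°  ·
  (2,4): δ = 127.76°  ·
  (2,5): δ = 83.92°  ·
  (3,4): δ = 153.09°  ·
  (3,5): δ = 109.25°  ·
  (4,5): δ = 136.16°  ·
antipodal pairs: 6

count = 6; pairs: (0,1), (0,2), (0,3), (0,4), (0,5), (1,5)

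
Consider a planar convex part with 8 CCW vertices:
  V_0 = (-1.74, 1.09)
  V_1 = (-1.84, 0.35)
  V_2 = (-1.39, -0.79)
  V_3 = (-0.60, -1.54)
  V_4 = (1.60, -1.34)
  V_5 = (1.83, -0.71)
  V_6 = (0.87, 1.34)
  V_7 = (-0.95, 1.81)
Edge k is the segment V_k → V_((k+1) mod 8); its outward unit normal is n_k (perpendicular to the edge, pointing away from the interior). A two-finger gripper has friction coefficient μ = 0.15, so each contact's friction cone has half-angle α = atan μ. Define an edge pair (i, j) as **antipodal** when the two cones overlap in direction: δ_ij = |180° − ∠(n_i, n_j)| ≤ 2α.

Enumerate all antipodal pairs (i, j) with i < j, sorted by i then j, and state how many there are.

α = atan 0.15 = 8.53°;  2α = 17.06°
n_0 = (-0.9910, +0.1339)
n_1 = (-0.9302, -0.3672)
n_2 = (-0.6885, -0.7252)
n_3 = (+0.0905, -0.9959)
n_4 = (+0.9394, -0.3429)
n_5 = (+0.9056, +0.4241)
n_6 = (+0.2500, +0.9682)
n_7 = (-0.6736, +0.7391)
  (0,1): δ = 150.76°  ·
  (0,2): δ = 125.82°  ·
  (0,3): δ = 77.11°  ·
  (0,4): δ = 12.36°  ✓
  (0,5): δ = 32.79°  ·
  (0,6): δ = 83.22°  ·
  (0,7): δ = 140.04°  ·
  (1,2): δ = 155.05°  ·
  (1,3): δ = 106.35°  ·
  (1,4): δ = 41.60°  ·
  (1,5): δ = 3.55°  ✓
  (1,6): δ = 53.98°  ·
  (1,7): δ = 110.80°  ·
  (2,3): δ = 131.29°  ·
  (2,4): δ = 66.54°  ·
  (2,5): δ = 21.39°  ·
  (2,6): δ = 29.03°  ·
  (2,7): δ = 85.86°  ·
  (3,4): δ = 115.25°  ·
  (3,5): δ = 70.10°  ·
  (3,6): δ = 19.67°  ·
  (3,7): δ = 37.15°  ·
  (4,5): δ = 134.85°  ·
  (4,6): δ = 84.42°  ·
  (4,7): δ = 27.60°  ·
  (5,6): δ = 129.57°  ·
  (5,7): δ = 72.75°  ·
  (6,7): δ = 123.17°  ·
antipodal pairs: 2

count = 2; pairs: (0,4), (1,5)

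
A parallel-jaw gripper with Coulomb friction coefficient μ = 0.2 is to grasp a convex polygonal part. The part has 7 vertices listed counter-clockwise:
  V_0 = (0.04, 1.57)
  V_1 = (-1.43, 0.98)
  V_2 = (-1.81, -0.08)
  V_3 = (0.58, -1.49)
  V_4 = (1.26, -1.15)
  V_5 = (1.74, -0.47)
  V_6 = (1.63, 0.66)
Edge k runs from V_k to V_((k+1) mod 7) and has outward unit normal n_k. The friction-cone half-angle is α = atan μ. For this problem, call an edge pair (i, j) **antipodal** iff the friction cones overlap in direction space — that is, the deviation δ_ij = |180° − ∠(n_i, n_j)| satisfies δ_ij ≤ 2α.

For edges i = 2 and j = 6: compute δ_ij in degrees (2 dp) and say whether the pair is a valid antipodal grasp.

α = atan 0.2 = 11.31°;  2α = 22.62°
edge 2: e_2 = (+2.39, -1.41);  n_2 = (-0.5081, -0.8613)
edge 6: e_6 = (-1.59, +0.91);  n_6 = (+0.4967, +0.8679)
∠(n_2, n_6) = 179.24°
δ = |180° − 179.24°| = 0.76°
0.76° ≤ 2α = 22.62°  →  valid

δ = 0.76°, valid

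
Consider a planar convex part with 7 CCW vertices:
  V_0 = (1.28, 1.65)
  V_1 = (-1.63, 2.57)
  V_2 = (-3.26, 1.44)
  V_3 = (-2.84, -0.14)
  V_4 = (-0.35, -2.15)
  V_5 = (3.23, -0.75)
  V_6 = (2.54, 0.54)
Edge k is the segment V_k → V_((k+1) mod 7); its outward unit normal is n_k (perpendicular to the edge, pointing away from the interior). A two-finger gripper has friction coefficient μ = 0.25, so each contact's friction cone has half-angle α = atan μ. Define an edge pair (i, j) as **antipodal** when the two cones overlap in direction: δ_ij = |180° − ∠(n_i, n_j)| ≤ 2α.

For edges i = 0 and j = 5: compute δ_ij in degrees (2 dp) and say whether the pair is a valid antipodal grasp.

δ = 135.69°, invalid

α = atan 0.25 = 14.04°;  2α = 28.07°
edge 0: e_0 = (-2.91, +0.92);  n_0 = (+0.3014, +0.9535)
edge 5: e_5 = (-0.69, +1.29);  n_5 = (+0.8818, +0.4717)
∠(n_0, n_5) = 44.31°
δ = |180° − 44.31°| = 135.69°
135.69° > 2α = 28.07°  →  invalid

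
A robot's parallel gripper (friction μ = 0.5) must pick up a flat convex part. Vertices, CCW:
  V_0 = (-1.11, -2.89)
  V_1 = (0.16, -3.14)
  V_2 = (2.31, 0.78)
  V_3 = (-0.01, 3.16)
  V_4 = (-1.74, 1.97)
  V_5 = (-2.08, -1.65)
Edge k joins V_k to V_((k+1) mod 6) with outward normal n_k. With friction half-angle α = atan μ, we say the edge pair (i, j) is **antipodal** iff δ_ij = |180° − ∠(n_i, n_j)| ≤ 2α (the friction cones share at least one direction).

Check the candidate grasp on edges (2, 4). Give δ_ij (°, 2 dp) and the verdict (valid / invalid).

δ = 49.63°, valid

α = atan 0.5 = 26.57°;  2α = 53.13°
edge 2: e_2 = (-2.32, +2.38);  n_2 = (+0.7161, +0.6980)
edge 4: e_4 = (-0.34, -3.62);  n_4 = (-0.9956, +0.0935)
∠(n_2, n_4) = 130.37°
δ = |180° − 130.37°| = 49.63°
49.63° ≤ 2α = 53.13°  →  valid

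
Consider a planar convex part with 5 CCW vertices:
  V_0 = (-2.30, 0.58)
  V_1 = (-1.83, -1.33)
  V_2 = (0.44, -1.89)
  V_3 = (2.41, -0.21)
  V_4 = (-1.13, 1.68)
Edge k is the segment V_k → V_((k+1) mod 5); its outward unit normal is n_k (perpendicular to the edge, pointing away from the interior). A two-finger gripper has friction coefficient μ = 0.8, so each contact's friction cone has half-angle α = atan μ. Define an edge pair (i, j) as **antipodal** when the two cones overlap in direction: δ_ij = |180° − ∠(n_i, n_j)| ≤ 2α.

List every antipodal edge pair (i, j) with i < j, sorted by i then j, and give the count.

α = atan 0.8 = 38.66°;  2α = 77.32°
n_0 = (-0.9710, -0.2389)
n_1 = (-0.2395, -0.9709)
n_2 = (+0.6489, -0.7609)
n_3 = (+0.4710, +0.8821)
n_4 = (-0.6850, +0.7286)
  (0,1): δ = 117.68°  ·
  (0,2): δ = 63.37°  ✓
  (0,3): δ = 48.08°  ✓
  (0,4): δ = 119.41°  ·
  (1,2): δ = 125.68°  ·
  (1,3): δ = 14.24°  ✓
  (1,4): δ = 57.09°  ✓
  (2,3): δ = 68.55°  ✓
  (2,4): δ = 2.78°  ✓
  (3,4): δ = 108.67°  ·
antipodal pairs: 6

count = 6; pairs: (0,2), (0,3), (1,3), (1,4), (2,3), (2,4)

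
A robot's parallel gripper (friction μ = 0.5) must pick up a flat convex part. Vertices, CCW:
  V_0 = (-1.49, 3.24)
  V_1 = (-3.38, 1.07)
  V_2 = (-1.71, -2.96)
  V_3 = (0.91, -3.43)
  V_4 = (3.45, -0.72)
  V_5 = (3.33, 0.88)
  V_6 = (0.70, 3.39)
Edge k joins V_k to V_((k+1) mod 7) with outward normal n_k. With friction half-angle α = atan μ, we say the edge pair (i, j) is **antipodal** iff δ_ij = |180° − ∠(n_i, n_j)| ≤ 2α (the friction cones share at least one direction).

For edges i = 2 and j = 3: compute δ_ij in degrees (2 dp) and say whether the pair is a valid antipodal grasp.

α = atan 0.5 = 26.57°;  2α = 53.13°
edge 2: e_2 = (+2.62, -0.47);  n_2 = (-0.1766, -0.9843)
edge 3: e_3 = (+2.54, +2.71);  n_3 = (+0.7296, -0.6839)
∠(n_2, n_3) = 57.02°
δ = |180° − 57.02°| = 122.98°
122.98° > 2α = 53.13°  →  invalid

δ = 122.98°, invalid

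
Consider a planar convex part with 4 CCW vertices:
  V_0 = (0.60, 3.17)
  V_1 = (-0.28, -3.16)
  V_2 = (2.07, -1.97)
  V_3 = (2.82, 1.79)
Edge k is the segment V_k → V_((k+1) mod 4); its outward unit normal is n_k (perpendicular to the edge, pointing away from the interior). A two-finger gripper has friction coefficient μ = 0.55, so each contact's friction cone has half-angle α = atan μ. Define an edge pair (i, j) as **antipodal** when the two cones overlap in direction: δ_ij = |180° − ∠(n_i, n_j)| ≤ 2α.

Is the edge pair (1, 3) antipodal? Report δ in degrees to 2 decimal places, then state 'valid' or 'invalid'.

α = atan 0.55 = 28.81°;  2α = 57.62°
edge 1: e_1 = (+2.35, +1.19);  n_1 = (+0.4518, -0.8921)
edge 3: e_3 = (-2.22, +1.38);  n_3 = (+0.5279, +0.8493)
∠(n_1, n_3) = 121.28°
δ = |180° − 121.28°| = 58.72°
58.72° > 2α = 57.62°  →  invalid

δ = 58.72°, invalid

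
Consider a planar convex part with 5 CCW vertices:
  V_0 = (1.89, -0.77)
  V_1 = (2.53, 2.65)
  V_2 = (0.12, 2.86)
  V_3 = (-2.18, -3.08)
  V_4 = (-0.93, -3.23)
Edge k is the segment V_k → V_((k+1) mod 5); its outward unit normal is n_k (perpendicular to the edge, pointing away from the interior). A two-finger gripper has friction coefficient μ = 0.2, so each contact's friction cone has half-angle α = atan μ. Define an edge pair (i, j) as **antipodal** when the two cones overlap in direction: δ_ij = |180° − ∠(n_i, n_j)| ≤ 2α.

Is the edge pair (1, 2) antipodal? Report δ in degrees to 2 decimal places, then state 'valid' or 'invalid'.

α = atan 0.2 = 11.31°;  2α = 22.62°
edge 1: e_1 = (-2.41, +0.21);  n_1 = (+0.0868, +0.9962)
edge 2: e_2 = (-2.30, -5.94);  n_2 = (-0.9325, +0.3611)
∠(n_1, n_2) = 73.81°
δ = |180° − 73.81°| = 106.19°
106.19° > 2α = 22.62°  →  invalid

δ = 106.19°, invalid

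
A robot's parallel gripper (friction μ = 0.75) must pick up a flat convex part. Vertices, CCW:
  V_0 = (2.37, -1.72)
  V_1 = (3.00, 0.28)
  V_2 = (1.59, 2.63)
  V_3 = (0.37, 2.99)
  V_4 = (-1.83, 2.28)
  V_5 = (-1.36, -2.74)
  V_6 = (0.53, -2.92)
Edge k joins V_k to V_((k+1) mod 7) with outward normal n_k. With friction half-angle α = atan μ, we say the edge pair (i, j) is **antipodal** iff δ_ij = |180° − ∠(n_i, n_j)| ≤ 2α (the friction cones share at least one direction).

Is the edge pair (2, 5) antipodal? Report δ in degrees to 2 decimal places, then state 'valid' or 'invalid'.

δ = 11.00°, valid

α = atan 0.75 = 36.87°;  2α = 73.74°
edge 2: e_2 = (-1.22, +0.36);  n_2 = (+0.2830, +0.9591)
edge 5: e_5 = (+1.89, -0.18);  n_5 = (-0.0948, -0.9955)
∠(n_2, n_5) = 169.00°
δ = |180° − 169.00°| = 11.00°
11.00° ≤ 2α = 73.74°  →  valid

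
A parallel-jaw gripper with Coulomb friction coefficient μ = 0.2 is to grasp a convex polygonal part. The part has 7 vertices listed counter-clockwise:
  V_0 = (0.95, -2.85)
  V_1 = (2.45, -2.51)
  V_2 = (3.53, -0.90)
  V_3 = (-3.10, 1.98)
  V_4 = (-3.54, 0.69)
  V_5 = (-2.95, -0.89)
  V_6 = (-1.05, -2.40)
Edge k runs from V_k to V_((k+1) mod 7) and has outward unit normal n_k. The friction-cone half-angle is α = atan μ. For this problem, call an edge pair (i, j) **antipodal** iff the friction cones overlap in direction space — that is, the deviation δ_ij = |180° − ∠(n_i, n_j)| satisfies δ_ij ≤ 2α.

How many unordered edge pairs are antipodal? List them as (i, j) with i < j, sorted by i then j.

α = atan 0.2 = 11.31°;  2α = 22.62°
n_0 = (+0.2211, -0.9753)
n_1 = (+0.8305, -0.5571)
n_2 = (+0.3984, +0.9172)
n_3 = (-0.9465, +0.3228)
n_4 = (-0.9368, -0.3498)
n_5 = (-0.6222, -0.7829)
n_6 = (-0.2195, -0.9756)
  (0,1): δ = 136.63°  ·
  (0,2): δ = 36.25°  ·
  (0,3): δ = 58.40°  ·
  (0,4): δ = 97.71°  ·
  (0,5): δ = 128.75°  ·
  (0,6): δ = 154.55°  ·
  (1,2): δ = 79.63°  ·
  (1,3): δ = 15.02°  ✓
  (1,4): δ = 54.33°  ·
  (1,5): δ = 85.38°  ·
  (1,6): δ = 111.17°  ·
  (2,3): δ = 85.35°  ·
  (2,4): δ = 46.04°  ·
  (2,5): δ = 15.00°  ✓
  (2,6): δ = 10.80°  ✓
  (3,4): δ = 140.69°  ·
  (3,5): δ = 109.64°  ·
  (3,6): δ = 83.85°  ·
  (4,5): δ = 148.95°  ·
  (4,6): δ = 123.16°  ·
  (5,6): δ = 154.20°  ·
antipodal pairs: 3

count = 3; pairs: (1,3), (2,5), (2,6)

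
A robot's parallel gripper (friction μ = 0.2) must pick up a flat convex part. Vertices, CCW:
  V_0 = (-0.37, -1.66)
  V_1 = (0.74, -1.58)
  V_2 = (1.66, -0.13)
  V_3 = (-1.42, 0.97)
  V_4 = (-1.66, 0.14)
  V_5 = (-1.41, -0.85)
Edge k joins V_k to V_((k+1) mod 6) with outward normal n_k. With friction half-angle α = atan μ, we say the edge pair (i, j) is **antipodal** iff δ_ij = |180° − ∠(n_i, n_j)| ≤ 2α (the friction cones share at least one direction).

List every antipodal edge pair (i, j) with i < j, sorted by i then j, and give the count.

α = atan 0.2 = 11.31°;  2α = 22.62°
n_0 = (+0.0719, -0.9974)
n_1 = (+0.8444, -0.5357)
n_2 = (+0.3363, +0.9417)
n_3 = (-0.9606, +0.2778)
n_4 = (-0.9696, -0.2448)
n_5 = (-0.6145, -0.7889)
  (0,1): δ = 126.52°  ·
  (0,2): δ = 23.78°  ·
  (0,3): δ = 69.75°  ·
  (0,4): δ = 100.05°  ·
  (0,5): δ = 137.96°  ·
  (1,2): δ = 77.26°  ·
  (1,3): δ = 16.27°  ✓
  (1,4): δ = 46.57°  ·
  (1,5): δ = 84.48°  ·
  (2,3): δ = 86.47°  ·
  (2,4): δ = 56.17°  ·
  (2,5): δ = 18.26°  ✓
  (3,4): δ = 149.70°  ·
  (3,5): δ = 111.79°  ·
  (4,5): δ = 142.09°  ·
antipodal pairs: 2

count = 2; pairs: (1,3), (2,5)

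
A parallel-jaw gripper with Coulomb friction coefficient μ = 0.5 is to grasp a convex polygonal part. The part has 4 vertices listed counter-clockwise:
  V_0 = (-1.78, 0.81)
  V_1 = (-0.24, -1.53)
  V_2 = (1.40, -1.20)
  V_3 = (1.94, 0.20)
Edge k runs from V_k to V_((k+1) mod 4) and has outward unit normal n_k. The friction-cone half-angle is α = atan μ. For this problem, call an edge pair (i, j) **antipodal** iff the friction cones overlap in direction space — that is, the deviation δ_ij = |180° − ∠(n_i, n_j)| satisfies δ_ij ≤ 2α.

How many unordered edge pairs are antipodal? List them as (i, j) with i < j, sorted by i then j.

α = atan 0.5 = 26.57°;  2α = 53.13°
n_0 = (-0.8353, -0.5497)
n_1 = (+0.1973, -0.9804)
n_2 = (+0.9330, -0.3599)
n_3 = (+0.1618, +0.9868)
  (0,1): δ = 111.97°  ·
  (0,2): δ = 54.44°  ·
  (0,3): δ = 47.34°  ✓
  (1,2): δ = 122.47°  ·
  (1,3): δ = 20.69°  ✓
  (2,3): δ = 78.22°  ·
antipodal pairs: 2

count = 2; pairs: (0,3), (1,3)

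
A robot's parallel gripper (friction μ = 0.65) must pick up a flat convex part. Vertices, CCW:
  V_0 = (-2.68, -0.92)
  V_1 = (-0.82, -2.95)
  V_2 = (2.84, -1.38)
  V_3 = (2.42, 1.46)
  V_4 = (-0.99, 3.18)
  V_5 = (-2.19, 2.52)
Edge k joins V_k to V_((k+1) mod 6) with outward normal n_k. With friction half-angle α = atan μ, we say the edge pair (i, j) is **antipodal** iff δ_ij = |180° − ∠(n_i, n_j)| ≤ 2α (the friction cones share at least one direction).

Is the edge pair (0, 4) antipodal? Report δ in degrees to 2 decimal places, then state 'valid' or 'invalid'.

α = atan 0.65 = 33.02°;  2α = 66.05°
edge 0: e_0 = (+1.86, -2.03);  n_0 = (-0.7373, -0.6756)
edge 4: e_4 = (-1.20, -0.66);  n_4 = (-0.4819, +0.8762)
∠(n_0, n_4) = 103.69°
δ = |180° − 103.69°| = 76.31°
76.31° > 2α = 66.05°  →  invalid

δ = 76.31°, invalid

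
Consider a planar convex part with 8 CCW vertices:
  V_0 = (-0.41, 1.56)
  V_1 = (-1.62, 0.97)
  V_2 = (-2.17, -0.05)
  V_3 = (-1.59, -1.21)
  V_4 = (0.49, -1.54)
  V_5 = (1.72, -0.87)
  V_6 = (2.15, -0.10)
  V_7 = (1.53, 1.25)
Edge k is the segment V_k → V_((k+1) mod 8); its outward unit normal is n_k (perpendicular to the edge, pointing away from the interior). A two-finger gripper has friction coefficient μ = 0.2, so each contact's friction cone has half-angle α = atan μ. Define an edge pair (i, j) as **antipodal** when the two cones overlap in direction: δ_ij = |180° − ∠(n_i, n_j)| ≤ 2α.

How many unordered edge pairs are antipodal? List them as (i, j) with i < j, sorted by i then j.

count = 4; pairs: (0,4), (1,5), (2,6), (3,7)

α = atan 0.2 = 11.31°;  2α = 22.62°
n_0 = (-0.4383, +0.8988)
n_1 = (-0.8802, +0.4746)
n_2 = (-0.8944, -0.4472)
n_3 = (-0.1567, -0.9876)
n_4 = (+0.4784, -0.8782)
n_5 = (+0.8731, -0.4876)
n_6 = (+0.9087, +0.4173)
n_7 = (+0.1578, +0.9875)
  (0,1): δ = 144.33°  ·
  (0,2): δ = 89.43°  ·
  (0,3): δ = 35.01°  ·
  (0,4): δ = 2.58°  ✓
  (0,5): δ = 34.83°  ·
  (0,6): δ = 88.67°  ·
  (0,7): δ = 144.93°  ·
  (1,2): δ = 125.10°  ·
  (1,3): δ = 70.68°  ·
  (1,4): δ = 33.09°  ·
  (1,5): δ = 0.85°  ✓
  (1,6): δ = 53.00°  ·
  (1,7): δ = 109.26°  ·
  (2,3): δ = 125.58°  ·
  (2,4): δ = 87.99°  ·
  (2,5): δ = 55.75°  ·
  (2,6): δ = 1.90°  ✓
  (2,7): δ = 54.36°  ·
  (3,4): δ = 142.41°  ·
  (3,5): δ = 110.17°  ·
  (3,6): δ = 56.32°  ·
  (3,7): δ = 0.06°  ✓
  (4,5): δ = 147.76°  ·
  (4,6): δ = 93.91°  ·
  (4,7): δ = 37.66°  ·
  (5,6): δ = 126.15°  ·
  (5,7): δ = 69.90°  ·
  (6,7): δ = 123.75°  ·
antipodal pairs: 4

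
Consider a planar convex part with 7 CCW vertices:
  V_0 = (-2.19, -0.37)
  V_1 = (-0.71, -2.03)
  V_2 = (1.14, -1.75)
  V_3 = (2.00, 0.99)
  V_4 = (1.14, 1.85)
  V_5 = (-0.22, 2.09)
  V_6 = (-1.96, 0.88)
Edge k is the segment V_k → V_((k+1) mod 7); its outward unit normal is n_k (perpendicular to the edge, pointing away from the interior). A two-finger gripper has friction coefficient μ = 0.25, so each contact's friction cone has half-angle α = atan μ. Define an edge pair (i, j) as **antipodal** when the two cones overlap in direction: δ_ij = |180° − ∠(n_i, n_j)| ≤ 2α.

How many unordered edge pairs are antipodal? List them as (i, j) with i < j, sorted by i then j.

α = atan 0.25 = 14.04°;  2α = 28.07°
n_0 = (-0.7464, -0.6655)
n_1 = (+0.1496, -0.9887)
n_2 = (+0.9541, -0.2995)
n_3 = (+0.7071, +0.7071)
n_4 = (+0.1738, +0.9848)
n_5 = (-0.5709, +0.8210)
n_6 = (-0.9835, +0.1810)
  (0,1): δ = 123.11°  ·
  (0,2): δ = 59.14°  ·
  (0,3): δ = 3.28°  ✓
  (0,4): δ = 38.27°  ·
  (0,5): δ = 83.10°  ·
  (0,6): δ = 127.86°  ·
  (1,2): δ = 116.03°  ·
  (1,3): δ = 53.61°  ·
  (1,4): δ = 18.61°  ✓
  (1,5): δ = 26.21°  ✓
  (1,6): δ = 70.97°  ·
  (2,3): δ = 117.57°  ·
  (2,4): δ = 82.58°  ·
  (2,5): δ = 37.76°  ·
  (2,6): δ = 7.00°  ✓
  (3,4): δ = 145.01°  ·
  (3,5): δ = 100.19°  ·
  (3,6): δ = 55.43°  ·
  (4,5): δ = 135.18°  ·
  (4,6): δ = 90.42°  ·
  (5,6): δ = 135.24°  ·
antipodal pairs: 4

count = 4; pairs: (0,3), (1,4), (1,5), (2,6)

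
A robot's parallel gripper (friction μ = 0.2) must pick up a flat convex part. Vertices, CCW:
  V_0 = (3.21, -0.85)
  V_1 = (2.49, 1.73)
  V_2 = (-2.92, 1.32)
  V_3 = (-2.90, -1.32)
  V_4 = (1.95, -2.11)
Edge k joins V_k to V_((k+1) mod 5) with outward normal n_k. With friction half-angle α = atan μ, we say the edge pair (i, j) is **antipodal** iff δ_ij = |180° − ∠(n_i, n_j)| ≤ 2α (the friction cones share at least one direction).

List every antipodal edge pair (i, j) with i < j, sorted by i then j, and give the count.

α = atan 0.2 = 11.31°;  2α = 22.62°
n_0 = (+0.9632, +0.2688)
n_1 = (-0.0756, +0.9971)
n_2 = (-1.0000, -0.0076)
n_3 = (-0.1608, -0.9870)
n_4 = (+0.7071, -0.7071)
  (0,1): δ = 101.26°  ·
  (0,2): δ = 15.16°  ✓
  (0,3): δ = 65.16°  ·
  (0,4): δ = 119.41°  ·
  (1,2): δ = 93.90°  ·
  (1,3): δ = 13.59°  ✓
  (1,4): δ = 40.67°  ·
  (2,3): δ = 99.69°  ·
  (2,4): δ = 45.43°  ·
  (3,4): δ = 125.75°  ·
antipodal pairs: 2

count = 2; pairs: (0,2), (1,3)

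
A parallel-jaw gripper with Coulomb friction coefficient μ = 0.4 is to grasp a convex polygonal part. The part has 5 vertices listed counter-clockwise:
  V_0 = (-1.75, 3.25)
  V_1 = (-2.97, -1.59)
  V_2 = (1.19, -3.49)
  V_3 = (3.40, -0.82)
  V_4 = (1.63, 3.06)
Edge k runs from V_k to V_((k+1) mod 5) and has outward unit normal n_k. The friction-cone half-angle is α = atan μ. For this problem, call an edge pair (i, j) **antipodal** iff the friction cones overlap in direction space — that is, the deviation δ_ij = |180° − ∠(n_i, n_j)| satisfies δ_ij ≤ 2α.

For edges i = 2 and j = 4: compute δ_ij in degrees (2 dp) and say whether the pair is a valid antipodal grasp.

δ = 53.60°, invalid

α = atan 0.4 = 21.80°;  2α = 43.60°
edge 2: e_2 = (+2.21, +2.67);  n_2 = (+0.7703, -0.6376)
edge 4: e_4 = (-3.38, +0.19);  n_4 = (+0.0561, +0.9984)
∠(n_2, n_4) = 126.40°
δ = |180° − 126.40°| = 53.60°
53.60° > 2α = 43.60°  →  invalid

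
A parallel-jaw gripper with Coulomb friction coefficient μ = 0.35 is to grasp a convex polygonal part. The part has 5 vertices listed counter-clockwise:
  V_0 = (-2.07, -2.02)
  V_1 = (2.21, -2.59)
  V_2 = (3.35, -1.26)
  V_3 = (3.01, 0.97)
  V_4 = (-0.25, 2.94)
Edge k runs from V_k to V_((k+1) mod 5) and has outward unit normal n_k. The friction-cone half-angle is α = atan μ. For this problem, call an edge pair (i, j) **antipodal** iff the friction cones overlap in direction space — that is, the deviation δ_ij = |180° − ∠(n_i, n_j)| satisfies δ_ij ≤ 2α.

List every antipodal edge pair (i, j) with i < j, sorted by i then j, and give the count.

count = 3; pairs: (0,3), (1,4), (2,4)

α = atan 0.35 = 19.29°;  2α = 38.58°
n_0 = (-0.1320, -0.9912)
n_1 = (+0.7593, -0.6508)
n_2 = (+0.9886, +0.1507)
n_3 = (+0.5172, +0.8559)
n_4 = (-0.9388, +0.3445)
  (0,1): δ = 123.02°  ·
  (0,2): δ = 73.75°  ·
  (0,3): δ = 23.56°  ✓
  (0,4): δ = 77.44°  ·
  (1,2): δ = 130.73°  ·
  (1,3): δ = 80.54°  ·
  (1,4): δ = 20.45°  ✓
  (2,3): δ = 129.81°  ·
  (2,4): δ = 28.82°  ✓
  (3,4): δ = 79.01°  ·
antipodal pairs: 3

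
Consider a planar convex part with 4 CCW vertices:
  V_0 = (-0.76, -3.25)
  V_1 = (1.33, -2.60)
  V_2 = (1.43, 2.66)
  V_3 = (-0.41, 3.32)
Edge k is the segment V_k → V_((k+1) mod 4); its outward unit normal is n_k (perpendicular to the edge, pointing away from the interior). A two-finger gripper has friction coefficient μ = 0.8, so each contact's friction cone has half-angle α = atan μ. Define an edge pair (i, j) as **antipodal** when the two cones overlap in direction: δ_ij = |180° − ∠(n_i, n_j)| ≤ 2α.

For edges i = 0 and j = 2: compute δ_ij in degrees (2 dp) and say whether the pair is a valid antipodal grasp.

δ = 37.01°, valid

α = atan 0.8 = 38.66°;  2α = 77.32°
edge 0: e_0 = (+2.09, +0.65);  n_0 = (+0.2970, -0.9549)
edge 2: e_2 = (-1.84, +0.66);  n_2 = (+0.3376, +0.9413)
∠(n_0, n_2) = 142.99°
δ = |180° − 142.99°| = 37.01°
37.01° ≤ 2α = 77.32°  →  valid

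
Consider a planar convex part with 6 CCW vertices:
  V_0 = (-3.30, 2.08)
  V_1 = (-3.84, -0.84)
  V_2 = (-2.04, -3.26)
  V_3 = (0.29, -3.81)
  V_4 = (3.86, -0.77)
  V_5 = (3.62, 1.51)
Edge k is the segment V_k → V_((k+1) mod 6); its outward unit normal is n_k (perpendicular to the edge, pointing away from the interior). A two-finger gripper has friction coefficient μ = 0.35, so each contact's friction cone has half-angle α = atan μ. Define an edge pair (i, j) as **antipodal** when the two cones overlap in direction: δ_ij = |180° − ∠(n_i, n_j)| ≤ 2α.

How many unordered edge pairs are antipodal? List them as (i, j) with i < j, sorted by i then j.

α = atan 0.35 = 19.29°;  2α = 38.58°
n_0 = (-0.9833, +0.1818)
n_1 = (-0.8024, -0.5968)
n_2 = (-0.2297, -0.9733)
n_3 = (+0.6483, -0.7614)
n_4 = (+0.9945, +0.1047)
n_5 = (+0.0821, +0.9966)
  (0,1): δ = 132.88°  ·
  (0,2): δ = 92.80°  ·
  (0,3): δ = 39.11°  ·
  (0,4): δ = 16.49°  ✓
  (0,5): δ = 95.77°  ·
  (1,2): δ = 139.92°  ·
  (1,3): δ = 86.23°  ·
  (1,4): δ = 30.63°  ✓
  (1,5): δ = 48.65°  ·
  (2,3): δ = 126.30°  ·
  (2,4): δ = 70.71°  ·
  (2,5): δ = 8.57°  ✓
  (3,4): δ = 124.41°  ·
  (3,5): δ = 45.12°  ·
  (4,5): δ = 100.72°  ·
antipodal pairs: 3

count = 3; pairs: (0,4), (1,4), (2,5)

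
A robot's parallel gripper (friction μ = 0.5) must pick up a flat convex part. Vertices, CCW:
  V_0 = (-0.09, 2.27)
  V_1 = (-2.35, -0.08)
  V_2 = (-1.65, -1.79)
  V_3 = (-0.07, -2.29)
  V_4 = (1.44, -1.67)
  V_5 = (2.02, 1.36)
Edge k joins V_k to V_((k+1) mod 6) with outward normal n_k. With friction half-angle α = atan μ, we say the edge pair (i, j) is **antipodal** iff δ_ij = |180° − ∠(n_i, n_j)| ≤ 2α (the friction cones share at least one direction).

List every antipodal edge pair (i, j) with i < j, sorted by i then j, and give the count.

count = 6; pairs: (0,3), (0,4), (1,4), (1,5), (2,5), (3,5)

α = atan 0.5 = 26.57°;  2α = 53.13°
n_0 = (-0.7208, +0.6932)
n_1 = (-0.9255, -0.3788)
n_2 = (-0.3017, -0.9534)
n_3 = (+0.3798, -0.9251)
n_4 = (+0.9822, -0.1880)
n_5 = (+0.3960, +0.9182)
  (0,1): δ = 113.86°  ·
  (0,2): δ = 63.68°  ·
  (0,3): δ = 23.80°  ✓
  (0,4): δ = 33.05°  ✓
  (0,5): δ = 110.55°  ·
  (1,2): δ = 129.82°  ·
  (1,3): δ = 89.94°  ·
  (1,4): δ = 33.10°  ✓
  (1,5): δ = 44.41°  ✓
  (2,3): δ = 140.12°  ·
  (2,4): δ = 83.28°  ·
  (2,5): δ = 5.77°  ✓
  (3,4): δ = 123.16°  ·
  (3,5): δ = 45.65°  ✓
  (4,5): δ = 102.49°  ·
antipodal pairs: 6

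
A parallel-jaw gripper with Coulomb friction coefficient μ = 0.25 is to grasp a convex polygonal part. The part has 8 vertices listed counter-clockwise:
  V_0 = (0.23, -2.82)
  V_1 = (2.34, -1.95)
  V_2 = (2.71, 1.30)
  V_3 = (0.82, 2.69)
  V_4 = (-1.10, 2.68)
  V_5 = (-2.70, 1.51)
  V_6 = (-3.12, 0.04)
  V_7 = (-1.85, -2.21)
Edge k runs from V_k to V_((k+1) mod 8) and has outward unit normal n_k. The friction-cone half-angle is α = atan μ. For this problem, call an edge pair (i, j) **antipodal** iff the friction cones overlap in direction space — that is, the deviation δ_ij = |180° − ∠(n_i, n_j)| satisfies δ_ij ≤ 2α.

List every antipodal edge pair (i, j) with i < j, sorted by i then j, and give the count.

α = atan 0.25 = 14.04°;  2α = 28.07°
n_0 = (+0.3812, -0.9245)
n_1 = (+0.9936, -0.1131)
n_2 = (+0.5925, +0.8056)
n_3 = (-0.0052, +1.0000)
n_4 = (-0.5903, +0.8072)
n_5 = (-0.9615, +0.2747)
n_6 = (-0.8709, -0.4915)
n_7 = (-0.2814, -0.9596)
  (0,1): δ = 118.90°  ·
  (0,2): δ = 58.74°  ·
  (0,3): δ = 22.11°  ✓
  (0,4): δ = 13.77°  ✓
  (0,5): δ = 51.65°  ·
  (0,6): δ = 97.03°  ·
  (0,7): δ = 141.25°  ·
  (1,2): δ = 119.84°  ·
  (1,3): δ = 83.21°  ·
  (1,4): δ = 47.33°  ·
  (1,5): δ = 9.45°  ✓
  (1,6): δ = 35.94°  ·
  (1,7): δ = 80.15°  ·
  (2,3): δ = 143.37°  ·
  (2,4): δ = 107.49°  ·
  (2,5): δ = 69.61°  ·
  (2,6): δ = 24.23°  ✓
  (2,7): δ = 19.99°  ✓
  (3,4): δ = 144.12°  ·
  (3,5): δ = 106.24°  ·
  (3,6): δ = 60.86°  ·
  (3,7): δ = 16.64°  ✓
  (4,5): δ = 142.12°  ·
  (4,6): δ = 96.73°  ·
  (4,7): δ = 52.52°  ·
  (5,6): δ = 134.61°  ·
  (5,7): δ = 90.40°  ·
  (6,7): δ = 135.79°  ·
antipodal pairs: 6

count = 6; pairs: (0,3), (0,4), (1,5), (2,6), (2,7), (3,7)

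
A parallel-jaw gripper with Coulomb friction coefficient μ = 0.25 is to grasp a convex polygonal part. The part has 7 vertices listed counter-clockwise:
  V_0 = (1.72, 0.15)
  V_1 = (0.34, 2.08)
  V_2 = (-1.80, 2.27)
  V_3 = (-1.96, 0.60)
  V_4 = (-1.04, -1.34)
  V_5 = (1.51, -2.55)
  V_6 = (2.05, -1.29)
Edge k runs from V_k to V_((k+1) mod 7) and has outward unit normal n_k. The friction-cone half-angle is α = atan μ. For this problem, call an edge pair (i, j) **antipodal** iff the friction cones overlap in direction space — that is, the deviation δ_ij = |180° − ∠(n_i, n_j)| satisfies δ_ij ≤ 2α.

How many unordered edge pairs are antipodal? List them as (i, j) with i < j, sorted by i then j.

count = 5; pairs: (0,3), (1,4), (2,5), (2,6), (3,6)

α = atan 0.25 = 14.04°;  2α = 28.07°
n_0 = (+0.8134, +0.5816)
n_1 = (+0.0884, +0.9961)
n_2 = (-0.9954, +0.0954)
n_3 = (-0.9035, -0.4285)
n_4 = (-0.4287, -0.9034)
n_5 = (+0.9191, -0.3939)
n_6 = (+0.9747, +0.2234)
  (0,1): δ = 130.64°  ·
  (0,2): δ = 41.04°  ·
  (0,3): δ = 10.19°  ✓
  (0,4): δ = 29.05°  ·
  (0,5): δ = 121.24°  ·
  (0,6): δ = 157.34°  ·
  (1,2): δ = 90.40°  ·
  (1,3): δ = 59.55°  ·
  (1,4): δ = 20.31°  ✓
  (1,5): δ = 71.88°  ·
  (1,6): δ = 107.98°  ·
  (2,3): δ = 149.16°  ·
  (2,4): δ = 109.91°  ·
  (2,5): δ = 17.73°  ✓
  (2,6): δ = 18.38°  ✓
  (3,4): δ = 140.76°  ·
  (3,5): δ = 48.57°  ·
  (3,6): δ = 12.46°  ✓
  (4,5): δ = 87.81°  ·
  (4,6): δ = 51.71°  ·
  (5,6): δ = 143.89°  ·
antipodal pairs: 5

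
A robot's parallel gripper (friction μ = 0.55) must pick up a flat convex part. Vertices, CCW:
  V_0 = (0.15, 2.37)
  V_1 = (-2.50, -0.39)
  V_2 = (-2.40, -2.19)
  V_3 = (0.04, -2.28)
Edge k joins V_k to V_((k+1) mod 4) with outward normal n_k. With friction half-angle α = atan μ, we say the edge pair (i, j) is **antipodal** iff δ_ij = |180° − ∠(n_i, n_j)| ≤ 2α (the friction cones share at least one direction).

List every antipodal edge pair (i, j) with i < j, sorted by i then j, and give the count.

α = atan 0.55 = 28.81°;  2α = 57.62°
n_0 = (-0.7213, +0.6926)
n_1 = (-0.9985, -0.0555)
n_2 = (-0.0369, -0.9993)
n_3 = (+0.9997, -0.0236)
  (0,1): δ = 132.98°  ·
  (0,2): δ = 48.28°  ✓
  (0,3): δ = 42.48°  ✓
  (1,2): δ = 95.29°  ·
  (1,3): δ = 4.53°  ✓
  (2,3): δ = 89.24°  ·
antipodal pairs: 3

count = 3; pairs: (0,2), (0,3), (1,3)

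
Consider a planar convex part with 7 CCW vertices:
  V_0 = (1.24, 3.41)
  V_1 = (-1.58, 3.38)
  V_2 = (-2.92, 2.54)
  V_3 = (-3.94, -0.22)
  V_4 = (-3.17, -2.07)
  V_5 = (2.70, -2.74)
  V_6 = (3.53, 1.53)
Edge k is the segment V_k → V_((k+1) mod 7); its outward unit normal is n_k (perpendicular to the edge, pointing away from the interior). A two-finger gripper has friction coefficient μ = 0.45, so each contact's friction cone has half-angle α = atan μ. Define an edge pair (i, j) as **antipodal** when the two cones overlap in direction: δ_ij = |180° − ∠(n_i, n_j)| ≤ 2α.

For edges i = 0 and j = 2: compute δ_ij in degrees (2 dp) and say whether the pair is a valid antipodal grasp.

α = atan 0.45 = 24.23°;  2α = 48.46°
edge 0: e_0 = (-2.82, -0.03);  n_0 = (-0.0106, +0.9999)
edge 2: e_2 = (-1.02, -2.76);  n_2 = (-0.9380, +0.3467)
∠(n_0, n_2) = 69.11°
δ = |180° − 69.11°| = 110.89°
110.89° > 2α = 48.46°  →  invalid

δ = 110.89°, invalid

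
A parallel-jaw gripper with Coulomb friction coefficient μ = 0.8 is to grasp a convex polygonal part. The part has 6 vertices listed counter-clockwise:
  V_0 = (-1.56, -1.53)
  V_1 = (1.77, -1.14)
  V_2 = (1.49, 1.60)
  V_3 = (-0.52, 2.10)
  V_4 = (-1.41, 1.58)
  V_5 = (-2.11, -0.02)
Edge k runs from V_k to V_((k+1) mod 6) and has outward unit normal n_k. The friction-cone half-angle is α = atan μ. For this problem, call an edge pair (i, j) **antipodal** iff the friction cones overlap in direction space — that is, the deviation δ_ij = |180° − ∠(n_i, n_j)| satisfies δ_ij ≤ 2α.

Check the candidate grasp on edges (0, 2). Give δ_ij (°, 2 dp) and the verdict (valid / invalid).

δ = 20.65°, valid

α = atan 0.8 = 38.66°;  2α = 77.32°
edge 0: e_0 = (+3.33, +0.39);  n_0 = (+0.1163, -0.9932)
edge 2: e_2 = (-2.01, +0.50);  n_2 = (+0.2414, +0.9704)
∠(n_0, n_2) = 159.35°
δ = |180° − 159.35°| = 20.65°
20.65° ≤ 2α = 77.32°  →  valid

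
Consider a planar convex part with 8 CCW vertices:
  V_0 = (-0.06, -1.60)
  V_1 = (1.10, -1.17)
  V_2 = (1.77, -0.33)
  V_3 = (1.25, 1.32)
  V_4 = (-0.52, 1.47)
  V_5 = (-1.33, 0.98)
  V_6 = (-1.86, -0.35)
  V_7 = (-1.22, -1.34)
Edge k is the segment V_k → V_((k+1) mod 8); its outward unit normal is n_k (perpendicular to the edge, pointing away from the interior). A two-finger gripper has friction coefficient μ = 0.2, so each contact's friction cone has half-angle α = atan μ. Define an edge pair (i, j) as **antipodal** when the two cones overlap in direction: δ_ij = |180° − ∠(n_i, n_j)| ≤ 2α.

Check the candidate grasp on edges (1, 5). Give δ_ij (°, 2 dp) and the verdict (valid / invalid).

α = atan 0.2 = 11.31°;  2α = 22.62°
edge 1: e_1 = (+0.67, +0.84);  n_1 = (+0.7818, -0.6236)
edge 5: e_5 = (-0.53, -1.33);  n_5 = (-0.9290, +0.3702)
∠(n_1, n_5) = 163.15°
δ = |180° − 163.15°| = 16.85°
16.85° ≤ 2α = 22.62°  →  valid

δ = 16.85°, valid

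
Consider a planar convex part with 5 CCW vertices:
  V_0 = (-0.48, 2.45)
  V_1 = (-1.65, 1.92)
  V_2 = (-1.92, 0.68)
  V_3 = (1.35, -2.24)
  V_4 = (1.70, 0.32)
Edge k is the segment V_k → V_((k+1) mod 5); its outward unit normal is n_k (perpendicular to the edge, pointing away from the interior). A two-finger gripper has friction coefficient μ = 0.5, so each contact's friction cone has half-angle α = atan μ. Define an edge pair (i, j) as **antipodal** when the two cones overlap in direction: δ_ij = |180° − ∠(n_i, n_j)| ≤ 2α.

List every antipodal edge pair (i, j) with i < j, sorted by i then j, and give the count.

α = atan 0.5 = 26.57°;  2α = 53.13°
n_0 = (-0.4126, +0.9109)
n_1 = (-0.9771, +0.2128)
n_2 = (-0.6661, -0.7459)
n_3 = (+0.9908, -0.1355)
n_4 = (+0.6989, +0.7153)
  (0,1): δ = 126.65°  ·
  (0,2): δ = 66.13°  ·
  (0,3): δ = 57.84°  ·
  (0,4): δ = 111.29°  ·
  (1,2): δ = 119.48°  ·
  (1,3): δ = 4.50°  ✓
  (1,4): δ = 57.95°  ·
  (2,3): δ = 56.02°  ·
  (2,4): δ = 2.57°  ✓
  (3,4): δ = 126.55°  ·
antipodal pairs: 2

count = 2; pairs: (1,3), (2,4)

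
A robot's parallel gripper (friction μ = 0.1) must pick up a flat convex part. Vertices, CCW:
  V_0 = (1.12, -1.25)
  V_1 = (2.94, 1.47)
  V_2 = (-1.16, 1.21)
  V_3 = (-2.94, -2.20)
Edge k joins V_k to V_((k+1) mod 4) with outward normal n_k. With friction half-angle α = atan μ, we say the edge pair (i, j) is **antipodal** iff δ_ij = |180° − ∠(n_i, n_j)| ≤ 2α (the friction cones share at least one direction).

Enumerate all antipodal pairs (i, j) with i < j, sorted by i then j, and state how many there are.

count = 2; pairs: (0,2), (1,3)

α = atan 0.1 = 5.71°;  2α = 11.42°
n_0 = (+0.8311, -0.5561)
n_1 = (-0.0633, +0.9980)
n_2 = (-0.8865, +0.4627)
n_3 = (+0.2278, -0.9737)
  (0,1): δ = 52.58°  ·
  (0,2): δ = 6.22°  ✓
  (0,3): δ = 136.96°  ·
  (1,2): δ = 121.19°  ·
  (1,3): δ = 9.54°  ✓
  (2,3): δ = 49.27°  ·
antipodal pairs: 2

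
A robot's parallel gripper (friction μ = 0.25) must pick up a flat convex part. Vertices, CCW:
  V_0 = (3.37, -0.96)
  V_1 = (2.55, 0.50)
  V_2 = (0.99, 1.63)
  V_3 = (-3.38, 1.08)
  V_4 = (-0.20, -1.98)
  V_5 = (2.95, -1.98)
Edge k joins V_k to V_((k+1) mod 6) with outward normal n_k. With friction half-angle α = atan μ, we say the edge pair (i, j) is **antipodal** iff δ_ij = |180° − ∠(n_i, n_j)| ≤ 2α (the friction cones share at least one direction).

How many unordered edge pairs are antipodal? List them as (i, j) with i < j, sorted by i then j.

count = 3; pairs: (0,3), (1,3), (2,4)

α = atan 0.25 = 14.04°;  2α = 28.07°
n_0 = (+0.8719, +0.4897)
n_1 = (+0.5866, +0.8099)
n_2 = (-0.1249, +0.9922)
n_3 = (-0.6934, -0.7206)
n_4 = (+0.0000, -1.0000)
n_5 = (+0.9247, -0.3807)
  (0,1): δ = 155.24°  ·
  (0,2): δ = 112.15°  ·
  (0,3): δ = 16.78°  ✓
  (0,4): δ = 60.68°  ·
  (0,5): δ = 128.30°  ·
  (1,2): δ = 136.91°  ·
  (1,3): δ = 7.98°  ✓
  (1,4): δ = 35.92°  ·
  (1,5): δ = 103.54°  ·
  (2,3): δ = 51.07°  ·
  (2,4): δ = 7.17°  ✓
  (2,5): δ = 60.45°  ·
  (3,4): δ = 136.10°  ·
  (3,5): δ = 68.48°  ·
  (4,5): δ = 112.38°  ·
antipodal pairs: 3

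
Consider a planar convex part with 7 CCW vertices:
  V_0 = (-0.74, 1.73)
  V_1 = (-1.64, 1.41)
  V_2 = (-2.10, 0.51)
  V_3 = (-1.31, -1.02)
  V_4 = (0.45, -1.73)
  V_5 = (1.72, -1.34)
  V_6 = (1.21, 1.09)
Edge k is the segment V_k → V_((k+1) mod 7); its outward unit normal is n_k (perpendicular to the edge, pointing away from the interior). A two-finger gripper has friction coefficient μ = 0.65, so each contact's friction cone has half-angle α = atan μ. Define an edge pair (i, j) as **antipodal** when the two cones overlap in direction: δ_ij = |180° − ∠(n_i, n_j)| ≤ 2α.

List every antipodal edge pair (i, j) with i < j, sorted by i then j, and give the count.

count = 9; pairs: (0,3), (0,4), (1,4), (1,5), (2,5), (2,6), (3,5), (3,6), (4,6)

α = atan 0.65 = 33.02°;  2α = 66.05°
n_0 = (-0.3350, +0.9422)
n_1 = (-0.8904, +0.4551)
n_2 = (-0.8885, -0.4588)
n_3 = (-0.3741, -0.9274)
n_4 = (+0.2936, -0.9559)
n_5 = (+0.9787, +0.2054)
n_6 = (+0.3118, +0.9501)
  (0,1): δ = 136.65°  ·
  (0,2): δ = 82.26°  ·
  (0,3): δ = 41.54°  ✓
  (0,4): δ = 2.50°  ✓
  (0,5): δ = 82.28°  ·
  (0,6): δ = 142.26°  ·
  (1,2): δ = 125.62°  ·
  (1,3): δ = 84.90°  ·
  (1,4): δ = 45.86°  ✓
  (1,5): δ = 38.93°  ✓
  (1,6): δ = 98.90°  ·
  (2,3): δ = 139.28°  ·
  (2,4): δ = 100.24°  ·
  (2,5): δ = 15.46°  ✓
  (2,6): δ = 44.52°  ✓
  (3,4): δ = 140.96°  ·
  (3,5): δ = 56.18°  ✓
  (3,6): δ = 3.80°  ✓
  (4,5): δ = 95.22°  ·
  (4,6): δ = 35.24°  ✓
  (5,6): δ = 120.02°  ·
antipodal pairs: 9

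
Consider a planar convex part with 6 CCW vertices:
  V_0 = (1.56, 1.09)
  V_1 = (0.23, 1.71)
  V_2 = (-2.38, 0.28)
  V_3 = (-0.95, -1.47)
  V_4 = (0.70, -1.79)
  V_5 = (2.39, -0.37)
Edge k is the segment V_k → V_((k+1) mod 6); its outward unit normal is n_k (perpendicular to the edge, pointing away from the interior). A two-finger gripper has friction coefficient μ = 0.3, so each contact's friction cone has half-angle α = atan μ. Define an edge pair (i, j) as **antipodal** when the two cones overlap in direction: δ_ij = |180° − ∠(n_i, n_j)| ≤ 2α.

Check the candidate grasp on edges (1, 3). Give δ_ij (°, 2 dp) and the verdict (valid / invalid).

δ = 39.69°, invalid

α = atan 0.3 = 16.70°;  2α = 33.40°
edge 1: e_1 = (-2.61, -1.43);  n_1 = (-0.4805, +0.8770)
edge 3: e_3 = (+1.65, -0.32);  n_3 = (-0.1904, -0.9817)
∠(n_1, n_3) = 140.31°
δ = |180° − 140.31°| = 39.69°
39.69° > 2α = 33.40°  →  invalid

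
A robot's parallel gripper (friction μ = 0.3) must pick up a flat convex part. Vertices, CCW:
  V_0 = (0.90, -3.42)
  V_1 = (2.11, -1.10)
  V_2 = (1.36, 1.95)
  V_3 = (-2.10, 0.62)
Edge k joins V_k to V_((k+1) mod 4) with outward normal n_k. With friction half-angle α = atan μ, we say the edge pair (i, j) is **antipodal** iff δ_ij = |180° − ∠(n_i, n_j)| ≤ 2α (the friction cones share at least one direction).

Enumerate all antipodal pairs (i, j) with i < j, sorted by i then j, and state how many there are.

count = 1; pairs: (1,3)

α = atan 0.3 = 16.70°;  2α = 33.40°
n_0 = (+0.8867, -0.4624)
n_1 = (+0.9711, +0.2388)
n_2 = (-0.3588, +0.9334)
n_3 = (-0.8029, -0.5962)
  (0,1): δ = 138.64°  ·
  (0,2): δ = 41.43°  ·
  (0,3): δ = 64.14°  ·
  (1,2): δ = 82.79°  ·
  (1,3): δ = 22.78°  ✓
  (2,3): δ = 74.43°  ·
antipodal pairs: 1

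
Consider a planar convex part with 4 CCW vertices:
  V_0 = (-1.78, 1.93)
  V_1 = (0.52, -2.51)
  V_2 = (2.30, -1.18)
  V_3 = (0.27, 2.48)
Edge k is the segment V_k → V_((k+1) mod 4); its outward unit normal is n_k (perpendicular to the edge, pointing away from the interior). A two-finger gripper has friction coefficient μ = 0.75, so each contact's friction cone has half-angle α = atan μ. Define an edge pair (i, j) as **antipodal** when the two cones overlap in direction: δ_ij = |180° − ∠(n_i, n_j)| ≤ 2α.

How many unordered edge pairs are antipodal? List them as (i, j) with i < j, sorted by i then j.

count = 2; pairs: (0,2), (1,3)

α = atan 0.75 = 36.87°;  2α = 73.74°
n_0 = (-0.8879, -0.4600)
n_1 = (+0.5986, -0.8011)
n_2 = (+0.8745, +0.4850)
n_3 = (-0.2591, +0.9658)
  (0,1): δ = 80.62°  ·
  (0,2): δ = 1.63°  ✓
  (0,3): δ = 77.63°  ·
  (1,2): δ = 97.75°  ·
  (1,3): δ = 21.75°  ✓
  (2,3): δ = 104.00°  ·
antipodal pairs: 2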